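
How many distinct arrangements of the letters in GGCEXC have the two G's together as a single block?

60

Treat the 2 copies of G as a single block. The multiset to arrange is then {GG, C, C, E, X}, 5 items in all.
That gives (5)!/(2!) = 60 arrangements.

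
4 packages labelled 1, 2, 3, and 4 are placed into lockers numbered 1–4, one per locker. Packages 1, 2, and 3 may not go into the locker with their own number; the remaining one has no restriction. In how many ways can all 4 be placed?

Let Aᵢ (for i ∈ {1, 2, 3}) be the placements that put package i in its forbidden locker. Any j of these fix j positions, leaving (4−j)! ways to fill the rest, and there are C(3,j) ways to pick which j.
By inclusion–exclusion, the number of valid placements is Σ_{j=0}^{3} (−1)^j C(3,j)·(4−j)!.
Computing: 24 − 18 + 6 − 1 = 11.

11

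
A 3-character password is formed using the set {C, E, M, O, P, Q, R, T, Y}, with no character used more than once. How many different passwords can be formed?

504

With no repetition, fill the 3 characters in order: 9 choices, then 8, down to 7.
That product is 9 × 8 × 7 = 504.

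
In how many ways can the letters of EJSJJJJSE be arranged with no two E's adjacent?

Total arrangements of EJSJJJJSE: 9!/(5!·2!·2!) = 756.
Arrangements with the E's together: treat EE as one letter, giving (8)!/(5!·2!) = 168.
Subtracting, 756 − 168 = 588 arrangements keep the E's apart.

588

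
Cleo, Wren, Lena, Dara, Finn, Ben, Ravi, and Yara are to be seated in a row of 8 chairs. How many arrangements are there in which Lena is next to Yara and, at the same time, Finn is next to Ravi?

Treat {Lena,Yara} as one block (2 orders) and {Finn,Ravi} as another (2 orders).
That leaves 6 units to arrange: 2 × 2 × 6! = 4 × 720 = 2880.

2880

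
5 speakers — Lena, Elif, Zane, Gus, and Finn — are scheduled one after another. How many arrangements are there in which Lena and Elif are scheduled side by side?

48

Treat {Lena, Elif} as a single unit. There are 4 units to order, and the pair itself can be ordered 2 ways.
So the count is 2·(4)! = 48.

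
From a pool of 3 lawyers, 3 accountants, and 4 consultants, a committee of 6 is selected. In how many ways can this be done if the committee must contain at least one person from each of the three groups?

195

Unrestricted: C(10,6) = 210 ways to pick any 6 of the 10.
Subtract selections that omit an entire group: no lawyers → C(7,6) = 7; no accountants → C(7,6) = 7; no consultants → C(6,6) = 1.
Add back selections omitting two groups (i.e. drawn from a single group): C(3,6) + C(3,6) + C(4,6) = 0.
By inclusion–exclusion: 210 − 15 + 0 = 195.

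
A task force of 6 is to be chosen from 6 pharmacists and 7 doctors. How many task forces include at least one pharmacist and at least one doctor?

1708

With no constraint there are C(13,6) = 1716 possible selections.
Selections missing a whole group: no pharmacists → C(7,6) = 7; no doctors → C(6,6) = 1.
Both groups omitted at once is impossible, so 1716 − 8 = 1708.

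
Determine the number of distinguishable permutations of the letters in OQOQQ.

10

OQOQQ has 5 letters with O appearing twice and Q appearing 3 times.
So there are 5! / (3!·2!) = 10 distinguishable arrangements.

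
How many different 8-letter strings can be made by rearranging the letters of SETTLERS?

Letter multiplicities in SETTLERS: E×2, L×1, R×1, S×2, T×2.
The number of distinct arrangements is 8!/(2!·2!·2!) = 40320/8 = 5040.

5040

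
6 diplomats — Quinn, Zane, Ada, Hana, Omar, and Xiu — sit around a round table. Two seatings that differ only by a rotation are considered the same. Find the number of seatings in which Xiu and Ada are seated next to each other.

48

Glue Xiu and Ada into a block (2 internal orders). Seating 5 units around a circle gives (4)! arrangements.
So 2 × (4)! = 2 × 24 = 48.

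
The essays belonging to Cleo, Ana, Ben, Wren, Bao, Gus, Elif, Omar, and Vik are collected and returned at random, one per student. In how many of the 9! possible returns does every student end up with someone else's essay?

This is the derangement count D_9: permutations of 9 items with no fixed point.
By inclusion–exclusion this is Σ_{j=0}^{9} (−1)^j C(9,j)·(9−j)!.
Computing: 362880 − 362880 + 181440 − 60480 + 15120 − 3024 + 504 − 72 + 9 − 1 = 133496.

133496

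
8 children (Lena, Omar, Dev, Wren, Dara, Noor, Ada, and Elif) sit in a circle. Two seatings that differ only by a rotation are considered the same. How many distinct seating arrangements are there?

5040

Around a circle, 8 distinct people have 8!/8 = (7)! = 5040 rotationally distinct seatings.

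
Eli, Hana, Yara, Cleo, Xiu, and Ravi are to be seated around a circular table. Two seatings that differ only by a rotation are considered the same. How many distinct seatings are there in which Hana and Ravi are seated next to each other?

48

Treat {Hana, Ravi} as one unit (2 internal orders) and seat the resulting 5 units around the table: (4)! circular arrangements.
So 2 × (4)! = 2 × 24 = 48.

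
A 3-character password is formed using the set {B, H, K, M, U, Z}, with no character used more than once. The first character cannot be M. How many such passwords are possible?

The first character has 6−1 = 5 choices (anything except M).
The remaining 2 characters are filled from the other 5 symbols without repetition: 5 × 4 = 20.
Total: 5 × 20 = 100.

100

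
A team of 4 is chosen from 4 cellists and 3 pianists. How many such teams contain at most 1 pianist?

Split by how many pianists are chosen (0 through 1).
Sum: C(3,0)·C(4,4) + C(3,1)·C(4,3) = 1 + 12 = 13.

13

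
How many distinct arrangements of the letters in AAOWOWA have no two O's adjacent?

Total arrangements of AAOWOWA: 7!/(3!·2!·2!) = 210.
If the two O's are adjacent, glue them into one block, leaving 6 items to arrange: (6)!/(3!·2!) = 60 ways.
Hence 210 − 60 = 150.

150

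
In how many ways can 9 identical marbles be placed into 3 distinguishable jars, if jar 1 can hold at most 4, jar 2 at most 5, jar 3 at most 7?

27

By stars and bars, unrestricted non-negative solutions to x_1+…+x_3 = 9 number C(9+2,2) = 55.
Subtract solutions that violate a single cap (substitute x_i' = x_i − (cap_i+1)): x_1 ≥ 5 gives C(6,2) = 15; x_2 ≥ 6 gives C(5,2) = 10; x_3 ≥ 8 gives C(3,2) = 3. Together 28.
No two caps can be exceeded simultaneously, so the pair terms are all 0.
By inclusion–exclusion the count is 55 − 28 + 0 = 27.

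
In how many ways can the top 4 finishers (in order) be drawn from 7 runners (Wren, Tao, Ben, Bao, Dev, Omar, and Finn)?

This is an ordered selection of 4 from 7: P(7,4).
That gives 7 × 6 × 5 × 4 = 840.

840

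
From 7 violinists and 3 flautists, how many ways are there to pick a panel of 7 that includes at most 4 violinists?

Split by how many violinists are chosen (0 through 4).
Sum: C(7,0)·C(3,7) + C(7,1)·C(3,6) + C(7,2)·C(3,5) + C(7,3)·C(3,4) + C(7,4)·C(3,3) = 0 + 0 + 0 + 0 + 35 = 35.

35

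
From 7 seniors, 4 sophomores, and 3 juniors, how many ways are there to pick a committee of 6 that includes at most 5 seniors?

Split by how many seniors are chosen (0 through 5).
Sum: C(7,0)·C(7,6) + C(7,1)·C(7,5) + C(7,2)·C(7,4) + C(7,3)·C(7,3) + C(7,4)·C(7,2) + C(7,5)·C(7,1) = 7 + 147 + 735 + 1225 + 735 + 147 = 2996.

2996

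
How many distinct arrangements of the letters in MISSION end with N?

180

Fix N in the last position and arrange the remaining 6 letters.
Those 6 letters have I appearing twice and S appearing twice, giving (6)!/(2!·2!) = 180.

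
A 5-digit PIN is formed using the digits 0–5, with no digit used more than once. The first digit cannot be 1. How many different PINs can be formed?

600

The first digit has 6−1 = 5 choices (anything except 1).
The remaining 4 digits are filled from the other 5 symbols without repetition: 5 × 4 × 3 × 2 = 120.
Total: 5 × 120 = 600.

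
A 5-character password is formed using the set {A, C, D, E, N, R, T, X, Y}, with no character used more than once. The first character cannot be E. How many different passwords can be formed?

13440

The first character has 9−1 = 8 choices (anything except E).
The remaining 4 characters are filled from the other 8 symbols without repetition: 8 × 7 × 6 × 5 = 1680.
Total: 8 × 1680 = 13440.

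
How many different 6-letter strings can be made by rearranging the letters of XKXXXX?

6

The 6 letters of XKXXXX have repeats: X appearing 5 times.
So there are 6! / (5!) = 6 distinguishable arrangements.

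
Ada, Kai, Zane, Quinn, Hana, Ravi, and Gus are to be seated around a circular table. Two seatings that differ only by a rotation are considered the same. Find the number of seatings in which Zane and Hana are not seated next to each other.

All circular seatings of 7 people number (6)! = 720.
Those with Zane next to Hana: fuse the pair into one unit and seat 6 units around a circle — 2·(5)! = 240.
Subtracting, 720 − 240 = 480.

480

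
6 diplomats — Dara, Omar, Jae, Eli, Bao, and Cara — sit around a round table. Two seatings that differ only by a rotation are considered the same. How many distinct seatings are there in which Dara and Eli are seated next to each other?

Glue Dara and Eli into a block (2 internal orders). Seating 5 units around a circle gives (4)! arrangements.
So 2 × (4)! = 2 × 24 = 48.

48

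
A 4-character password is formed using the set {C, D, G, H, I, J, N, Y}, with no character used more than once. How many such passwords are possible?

1680

Choose and order 4 of the 8 symbols: the first character has 8 options, the next 7, then 6, 5.
8 × 7 × 6 × 5 = 1680.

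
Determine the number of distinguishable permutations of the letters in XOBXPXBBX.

The 9 letters of XOBXPXBBX have repeats: B appearing 3 times and X appearing 4 times.
The number of distinct arrangements is 9!/(4!·3!) = 362880/144 = 2520.

2520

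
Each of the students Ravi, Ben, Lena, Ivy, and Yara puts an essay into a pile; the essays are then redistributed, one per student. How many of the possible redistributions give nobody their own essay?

44

This is the derangement count D_5: permutations of 5 items with no fixed point.
By inclusion–exclusion this is Σ_{j=0}^{5} (−1)^j C(5,j)·(5−j)!.
Computing: 120 − 120 + 60 − 20 + 5 − 1 = 44.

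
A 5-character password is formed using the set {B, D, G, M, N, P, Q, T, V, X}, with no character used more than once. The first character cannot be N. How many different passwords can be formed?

The first character has 10−1 = 9 choices (anything except N).
The remaining 4 characters are filled from the other 9 symbols without repetition: 9 × 8 × 7 × 6 = 3024.
Total: 9 × 3024 = 27216.

27216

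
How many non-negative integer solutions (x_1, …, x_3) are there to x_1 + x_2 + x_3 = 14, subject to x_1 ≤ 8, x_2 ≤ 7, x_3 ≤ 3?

By stars and bars, unrestricted non-negative solutions to x_1+…+x_3 = 14 number C(14+2,2) = 120.
Subtract solutions that violate a single cap (substitute x_i' = x_i − (cap_i+1)): x_1 ≥ 9 gives C(7,2) = 21; x_2 ≥ 8 gives C(8,2) = 28; x_3 ≥ 4 gives C(12,2) = 66. Together 115.
Add back pairs where two caps are both exceeded: 0 + 3 + 6 = 9.
By inclusion–exclusion the count is 120 − 115 + 9 = 14.

14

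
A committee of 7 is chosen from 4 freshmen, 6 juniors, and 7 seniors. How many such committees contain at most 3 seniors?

14232

Split by how many seniors are chosen (0 through 3).
Sum: C(7,0)·C(10,7) + C(7,1)·C(10,6) + C(7,2)·C(10,5) + C(7,3)·C(10,4) = 120 + 1470 + 5292 + 7350 = 14232.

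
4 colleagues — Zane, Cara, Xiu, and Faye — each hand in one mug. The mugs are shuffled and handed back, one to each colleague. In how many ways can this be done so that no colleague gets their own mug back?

Count assignments avoiding every fixed point. For any j of the 4 colleagues fixed to their own mug, the other 4−j can be arranged in (4−j)! ways.
By inclusion–exclusion this is Σ_{j=0}^{4} (−1)^j C(4,j)·(4−j)!.
Computing: 24 − 24 + 12 − 4 + 1 = 9.

9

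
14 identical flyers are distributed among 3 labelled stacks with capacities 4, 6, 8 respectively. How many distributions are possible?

By stars and bars, unrestricted non-negative solutions to x_1+…+x_3 = 14 number C(14+2,2) = 120.
Subtract solutions that violate a single cap (substitute x_i' = x_i − (cap_i+1)): x_1 ≥ 5 gives C(11,2) = 55; x_2 ≥ 7 gives C(9,2) = 36; x_3 ≥ 9 gives C(7,2) = 21. Together 112.
Add back pairs where two caps are both exceeded: 6 + 1 + 0 = 7.
By inclusion–exclusion the count is 120 − 112 + 7 = 15.

15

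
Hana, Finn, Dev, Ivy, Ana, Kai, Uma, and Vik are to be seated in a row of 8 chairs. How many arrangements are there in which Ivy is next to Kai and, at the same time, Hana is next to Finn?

2880

Treat {Ivy,Kai} as one block (2 orders) and {Hana,Finn} as another (2 orders).
That leaves 6 units to arrange: 2 × 2 × 6! = 4 × 720 = 2880.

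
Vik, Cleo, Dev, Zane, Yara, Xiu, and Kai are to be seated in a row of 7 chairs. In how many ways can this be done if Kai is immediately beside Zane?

Place the 5 others and the Kai-Zane pair as 6 objects in a line; the pair has 2 internal arrangements.
So the count is 2·(6)! = 1440.

1440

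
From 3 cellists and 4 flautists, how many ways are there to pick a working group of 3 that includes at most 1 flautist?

Split by how many flautists are chosen (0 through 1).
Sum: C(4,0)·C(3,3) + C(4,1)·C(3,2) = 1 + 12 = 13.

13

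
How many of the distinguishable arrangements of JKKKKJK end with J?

6

With the last slot taken by J, it remains to arrange the other 6 letters (KKKKJK).
Those 6 letters have K appearing 5 times, giving (6)!/(5!) = 6.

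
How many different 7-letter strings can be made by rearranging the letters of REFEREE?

105

REFEREE has 7 letters with E appearing 4 times and R appearing twice.
Dividing 7! = 5040 by 4!·2! = 48 for the repeated letters gives 105.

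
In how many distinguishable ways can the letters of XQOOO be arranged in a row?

Letter multiplicities in XQOOO: O×3, Q×1, X×1.
The number of distinct arrangements is 5!/(3!) = 120/6 = 20.

20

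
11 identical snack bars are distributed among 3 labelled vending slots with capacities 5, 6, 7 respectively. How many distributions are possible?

By stars and bars, unrestricted non-negative solutions to x_1+…+x_3 = 11 number C(11+2,2) = 78.
Subtract solutions that violate a single cap (substitute x_i' = x_i − (cap_i+1)): x_1 ≥ 6 gives C(7,2) = 21; x_2 ≥ 7 gives C(6,2) = 15; x_3 ≥ 8 gives C(5,2) = 10. Together 46.
No two caps can be exceeded simultaneously, so the pair terms are all 0.
By inclusion–exclusion the count is 78 − 46 + 0 = 32.

32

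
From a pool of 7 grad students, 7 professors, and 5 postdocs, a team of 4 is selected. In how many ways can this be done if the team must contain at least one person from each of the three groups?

1960

Total 4-person selections from all 19: C(19,4) = 3876.
Selections missing a whole group: no grad students → C(12,4) = 495; no professors → C(12,4) = 495; no postdocs → C(14,4) = 1001.
Add back selections omitting two groups (i.e. drawn from a single group): C(7,4) + C(7,4) + C(5,4) = 75.
By inclusion–exclusion: 3876 − 1991 + 75 = 1960.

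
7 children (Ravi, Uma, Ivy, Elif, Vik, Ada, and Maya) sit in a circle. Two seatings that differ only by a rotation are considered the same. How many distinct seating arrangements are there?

720

Seat Ravi anywhere (absorbing the rotational symmetry), then permute the other 6: (6)! = 720.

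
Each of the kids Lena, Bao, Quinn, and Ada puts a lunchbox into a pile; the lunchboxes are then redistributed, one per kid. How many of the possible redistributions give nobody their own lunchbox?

This is the derangement count D_4: permutations of 4 items with no fixed point.
By inclusion–exclusion this is Σ_{j=0}^{4} (−1)^j C(4,j)·(4−j)!.
Computing: 24 − 24 + 12 − 4 + 1 = 9.

9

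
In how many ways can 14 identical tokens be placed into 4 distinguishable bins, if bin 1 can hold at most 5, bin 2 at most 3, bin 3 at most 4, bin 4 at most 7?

51

By stars and bars, unrestricted non-negative solutions to x_1+…+x_4 = 14 number C(14+3,3) = 680.
Subtract solutions that violate a single cap (substitute x_i' = x_i − (cap_i+1)): x_1 ≥ 6 gives C(11,3) = 165; x_2 ≥ 4 gives C(13,3) = 286; x_3 ≥ 5 gives C(12,3) = 220; x_4 ≥ 8 gives C(9,3) = 84. Together 755.
Add back pairs where two caps are both exceeded: 35 + 20 + 1 + 56 + 10 + 4 = 126.
By inclusion–exclusion the count is 680 − 755 + 126 = 51.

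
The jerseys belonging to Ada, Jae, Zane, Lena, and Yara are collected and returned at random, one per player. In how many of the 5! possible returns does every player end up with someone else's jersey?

Count assignments avoiding every fixed point. For any j of the 5 players fixed to their old jersey, the other 5−j can be arranged in (5−j)! ways.
By inclusion–exclusion this is Σ_{j=0}^{5} (−1)^j C(5,j)·(5−j)!.
Computing: 120 − 120 + 60 − 20 + 5 − 1 = 44.

44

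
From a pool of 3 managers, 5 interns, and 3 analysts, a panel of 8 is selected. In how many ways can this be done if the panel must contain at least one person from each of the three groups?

Unrestricted: C(11,8) = 165 ways to pick any 8 of the 11.
Subtract selections that omit an entire group: no managers → C(8,8) = 1; no interns → C(6,8) = 0; no analysts → C(8,8) = 1.
Add back selections omitting two groups (i.e. drawn from a single group): C(3,8) + C(5,8) + C(3,8) = 0.
By inclusion–exclusion: 165 − 2 + 0 = 163.

163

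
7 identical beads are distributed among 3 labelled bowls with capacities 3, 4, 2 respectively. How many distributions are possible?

6

Ignoring the caps, the number of non-negative solutions to x_1+…+x_3 = 7 is C(9,2) = 36.
Subtract solutions that violate a single cap (substitute x_i' = x_i − (cap_i+1)): x_1 ≥ 4 gives C(5,2) = 10; x_2 ≥ 5 gives C(4,2) = 6; x_3 ≥ 3 gives C(6,2) = 15. Together 31.
Add back pairs where two caps are both exceeded: 0 + 1 + 0 = 1.
By inclusion–exclusion the count is 36 − 31 + 1 = 6.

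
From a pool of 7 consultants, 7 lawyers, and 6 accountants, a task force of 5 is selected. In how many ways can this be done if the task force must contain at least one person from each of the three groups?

Unrestricted: C(20,5) = 15504 ways to pick any 5 of the 20.
Selections missing a whole group: no consultants → C(13,5) = 1287; no lawyers → C(13,5) = 1287; no accountants → C(14,5) = 2002.
Add back selections omitting two groups (i.e. drawn from a single group): C(7,5) + C(7,5) + C(6,5) = 48.
By inclusion–exclusion: 15504 − 4576 + 48 = 10976.

10976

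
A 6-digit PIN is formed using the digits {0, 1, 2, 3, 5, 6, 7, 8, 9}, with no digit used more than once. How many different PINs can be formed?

With no repetition, fill the 6 digits in order: 9 choices, then 8, down to 4.
9 × 8 × 7 × 6 × 5 × 4 = 60480.

60480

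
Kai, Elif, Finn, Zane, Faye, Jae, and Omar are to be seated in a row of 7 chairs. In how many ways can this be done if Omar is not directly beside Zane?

3600

There are 7! = 5040 arrangements in all. If Omar and Zane are adjacent, merging them into one block gives 2·(6)! = 1440 arrangements.
Complementary counting: 5040 − 1440 = 3600.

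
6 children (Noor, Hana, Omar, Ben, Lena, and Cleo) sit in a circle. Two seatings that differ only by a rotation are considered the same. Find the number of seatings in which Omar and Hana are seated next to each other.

48

Glue Omar and Hana into a block (2 internal orders). Seating 5 units around a circle gives (4)! arrangements.
So 2 × (4)! = 2 × 24 = 48.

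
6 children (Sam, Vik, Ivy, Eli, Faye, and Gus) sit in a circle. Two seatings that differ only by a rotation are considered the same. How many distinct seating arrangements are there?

120

Around a circle, 6 distinct people have 6!/6 = (5)! = 120 rotationally distinct seatings.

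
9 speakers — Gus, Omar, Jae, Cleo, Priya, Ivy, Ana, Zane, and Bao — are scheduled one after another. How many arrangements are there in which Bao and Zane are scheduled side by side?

80640

Treat {Bao, Zane} as a single unit. There are 8 units to order, and the pair itself can be ordered 2 ways.
That gives 2 × 8! = 2 × 40320 = 80640.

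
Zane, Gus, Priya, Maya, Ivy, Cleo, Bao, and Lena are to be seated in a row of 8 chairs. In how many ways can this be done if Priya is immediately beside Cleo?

10080

Place the 6 others and the Priya-Cleo pair as 7 objects in a line; the pair has 2 internal arrangements.
That gives 2 × 7! = 2 × 5040 = 10080.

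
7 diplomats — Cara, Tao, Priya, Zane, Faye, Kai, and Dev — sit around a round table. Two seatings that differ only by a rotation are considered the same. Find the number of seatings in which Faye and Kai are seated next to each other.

Glue Faye and Kai into a block (2 internal orders). Seating 6 units around a circle gives (5)! arrangements.
So 2 × (5)! = 2 × 120 = 240.

240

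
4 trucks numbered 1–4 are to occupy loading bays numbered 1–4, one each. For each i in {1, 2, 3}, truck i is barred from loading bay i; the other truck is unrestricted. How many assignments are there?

11

Let Aᵢ (for i ∈ {1, 2, 3}) be the placements that put truck i in its forbidden loading bay. Any j of these fix j positions, leaving (4−j)! ways to fill the rest, and there are C(3,j) ways to pick which j.
By inclusion–exclusion, the number of valid placements is Σ_{j=0}^{3} (−1)^j C(3,j)·(4−j)!.
Computing: 24 − 18 + 6 − 1 = 11.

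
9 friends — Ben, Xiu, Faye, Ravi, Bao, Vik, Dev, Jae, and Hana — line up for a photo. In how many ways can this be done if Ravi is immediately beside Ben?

Treat {Ravi, Ben} as a single unit. There are 8 units to order, and the pair itself can be ordered 2 ways.
So the count is 2·(8)! = 80640.

80640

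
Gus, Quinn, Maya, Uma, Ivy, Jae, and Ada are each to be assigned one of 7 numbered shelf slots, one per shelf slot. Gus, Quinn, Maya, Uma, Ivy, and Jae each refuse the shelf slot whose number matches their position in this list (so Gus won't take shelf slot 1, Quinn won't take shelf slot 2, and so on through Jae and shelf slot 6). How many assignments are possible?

Let Aᵢ (for 1 ≤ i ≤ 6) be the placements that put person i in their forbidden shelf slot. Any j of these fix j positions, leaving (7−j)! ways to fill the rest, and there are C(6,j) ways to pick which j.
By inclusion–exclusion, the number of valid placements is Σ_{j=0}^{6} (−1)^j C(6,j)·(7−j)!.
Computing: 5040 − 4320 + 1800 − 480 + 90 − 12 + 1 = 2119.

2119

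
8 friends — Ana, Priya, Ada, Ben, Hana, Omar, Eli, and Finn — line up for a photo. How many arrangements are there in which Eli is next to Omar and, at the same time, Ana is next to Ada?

Treat {Eli,Omar} as one block (2 orders) and {Ana,Ada} as another (2 orders).
That leaves 6 units to arrange: 2 × 2 × 6! = 4 × 720 = 2880.

2880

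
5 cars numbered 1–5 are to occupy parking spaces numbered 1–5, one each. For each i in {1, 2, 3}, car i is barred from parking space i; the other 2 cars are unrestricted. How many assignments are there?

Let Aᵢ (for i ∈ {1, 2, 3}) be the placements that put car i in its forbidden parking space. Any j of these fix j positions, leaving (5−j)! ways to fill the rest, and there are C(3,j) ways to pick which j.
By inclusion–exclusion, the number of valid placements is Σ_{j=0}^{3} (−1)^j C(3,j)·(5−j)!.
Computing: 120 − 72 + 18 − 2 = 64.

64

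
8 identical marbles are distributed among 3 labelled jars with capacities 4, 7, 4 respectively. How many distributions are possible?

Without the upper bounds there are C(10,2) = 45 ways to split 8 among 3 jars.
Subtract solutions that violate a single cap (substitute x_i' = x_i − (cap_i+1)): x_1 ≥ 5 gives C(5,2) = 10; x_2 ≥ 8 gives C(2,2) = 1; x_3 ≥ 5 gives C(5,2) = 10. Together 21.
No two caps can be exceeded simultaneously, so the pair terms are all 0.
By inclusion–exclusion the count is 45 − 21 + 0 = 24.

24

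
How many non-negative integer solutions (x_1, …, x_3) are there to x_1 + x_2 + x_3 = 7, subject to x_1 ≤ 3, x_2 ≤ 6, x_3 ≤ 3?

15

Without the upper bounds there are C(9,2) = 36 ways to split 7 among 3 variables.
Subtract solutions that violate a single cap (substitute x_i' = x_i − (cap_i+1)): x_1 ≥ 4 gives C(5,2) = 10; x_2 ≥ 7 gives C(2,2) = 1; x_3 ≥ 4 gives C(5,2) = 10. Together 21.
No two caps can be exceeded simultaneously, so the pair terms are all 0.
By inclusion–exclusion the count is 36 − 21 + 0 = 15.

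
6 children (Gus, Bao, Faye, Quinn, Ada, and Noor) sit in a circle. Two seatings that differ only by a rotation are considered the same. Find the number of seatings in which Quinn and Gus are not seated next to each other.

Without the restriction there are (5)! = 120 seatings.
Those with Quinn next to Gus: fuse the pair into one unit and seat 5 units around a circle — 2·(4)! = 48.
Subtracting, 120 − 48 = 72.

72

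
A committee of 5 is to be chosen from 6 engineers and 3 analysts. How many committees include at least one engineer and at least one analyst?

120

Total 5-person selections from all 9: C(9,5) = 126.
Subtract selections that omit an entire group: no engineers → C(3,5) = 0; no analysts → C(6,5) = 6.
Both groups omitted at once is impossible, so 126 − 6 = 120.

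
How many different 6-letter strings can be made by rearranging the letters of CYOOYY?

The 6 letters of CYOOYY have repeats: O appearing twice and Y appearing 3 times.
The number of distinct arrangements is 6!/(3!·2!) = 720/12 = 60.

60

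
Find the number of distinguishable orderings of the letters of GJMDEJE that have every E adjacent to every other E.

Treat the 2 copies of E as a single block. The multiset to arrange is then {EE, D, G, J, J, M}, 6 items in all.
That gives (6)!/(2!) = 360 arrangements.

360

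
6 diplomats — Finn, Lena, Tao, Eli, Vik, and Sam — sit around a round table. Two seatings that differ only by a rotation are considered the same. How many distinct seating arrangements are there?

120

Around a circle, 6 distinct people have 6!/6 = (5)! = 120 rotationally distinct seatings.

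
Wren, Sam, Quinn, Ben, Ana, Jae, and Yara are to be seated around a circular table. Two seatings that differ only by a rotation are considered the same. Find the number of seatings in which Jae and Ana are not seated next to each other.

Without the restriction there are (6)! = 720 seatings.
Those with Jae next to Ana: fuse the pair into one unit and seat 6 units around a circle — 2·(5)! = 240.
Subtracting, 720 − 240 = 480.

480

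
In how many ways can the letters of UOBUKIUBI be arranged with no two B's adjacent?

11760

Total arrangements of UOBUKIUBI: 9!/(3!·2!·2!) = 15120.
If the two B's are adjacent, glue them into one block, leaving 8 items to arrange: (8)!/(3!·2!) = 3360 ways.
Subtracting, 15120 − 3360 = 11760 arrangements keep the B's apart.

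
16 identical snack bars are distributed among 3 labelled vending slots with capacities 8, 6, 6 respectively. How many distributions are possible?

15

Ignoring the caps, the number of non-negative solutions to x_1+…+x_3 = 16 is C(18,2) = 153.
Subtract solutions that violate a single cap (substitute x_i' = x_i − (cap_i+1)): x_1 ≥ 9 gives C(9,2) = 36; x_2 ≥ 7 gives C(11,2) = 55; x_3 ≥ 7 gives C(11,2) = 55. Together 146.
Add back pairs where two caps are both exceeded: 1 + 1 + 6 = 8.
By inclusion–exclusion the count is 153 − 146 + 8 = 15.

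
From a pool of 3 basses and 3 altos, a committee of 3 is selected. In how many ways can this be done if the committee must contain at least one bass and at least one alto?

18

Unrestricted: C(6,3) = 20 ways to pick any 3 of the 6.
Selections missing a whole group: no basses → C(3,3) = 1; no altos → C(3,3) = 1.
Both groups omitted at once is impossible, so 20 − 2 = 18.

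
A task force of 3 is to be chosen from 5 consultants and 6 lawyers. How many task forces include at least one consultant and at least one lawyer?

With no constraint there are C(11,3) = 165 possible selections.
Subtract selections that omit an entire group: no consultants → C(6,3) = 20; no lawyers → C(5,3) = 10.
Both groups omitted at once is impossible, so 165 − 30 = 135.

135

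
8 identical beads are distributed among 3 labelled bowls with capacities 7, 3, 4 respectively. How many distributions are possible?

19

By stars and bars, unrestricted non-negative solutions to x_1+…+x_3 = 8 number C(8+2,2) = 45.
Subtract solutions that violate a single cap (substitute x_i' = x_i − (cap_i+1)): x_1 ≥ 8 gives C(2,2) = 1; x_2 ≥ 4 gives C(6,2) = 15; x_3 ≥ 5 gives C(5,2) = 10. Together 26.
No two caps can be exceeded simultaneously, so the pair terms are all 0.
By inclusion–exclusion the count is 45 − 26 + 0 = 19.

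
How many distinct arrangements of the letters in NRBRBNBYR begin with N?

Fix N in the first position and arrange the remaining 8 letters.
Those 8 letters have B appearing 3 times and R appearing 3 times, giving (8)!/(3!·3!) = 1120.

1120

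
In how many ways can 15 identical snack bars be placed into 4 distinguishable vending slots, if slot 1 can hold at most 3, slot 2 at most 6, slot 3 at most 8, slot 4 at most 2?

30

Ignoring the caps, the number of non-negative solutions to x_1+…+x_4 = 15 is C(18,3) = 816.
Subtract solutions that violate a single cap (substitute x_i' = x_i − (cap_i+1)): x_1 ≥ 4 gives C(14,3) = 364; x_2 ≥ 7 gives C(11,3) = 165; x_3 ≥ 9 gives C(9,3) = 84; x_4 ≥ 3 gives C(15,3) = 455. Together 1068.
Add back pairs where two caps are both exceeded: 35 + 10 + 165 + 0 + 56 + 20 = 286.
Subtract triples: 0 + 4 + 0 + 0 = 4.
By inclusion–exclusion the count is 816 − 1068 + 286 − 4 = 30.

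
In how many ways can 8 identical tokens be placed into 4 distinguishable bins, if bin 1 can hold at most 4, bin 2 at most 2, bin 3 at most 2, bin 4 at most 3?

18

By stars and bars, unrestricted non-negative solutions to x_1+…+x_4 = 8 number C(8+3,3) = 165.
Subtract solutions that violate a single cap (substitute x_i' = x_i − (cap_i+1)): x_1 ≥ 5 gives C(6,3) = 20; x_2 ≥ 3 gives C(8,3) = 56; x_3 ≥ 3 gives C(8,3) = 56; x_4 ≥ 4 gives C(7,3) = 35. Together 167.
Add back pairs where two caps are both exceeded: 1 + 1 + 0 + 10 + 4 + 4 = 20.
By inclusion–exclusion the count is 165 − 167 + 20 = 18.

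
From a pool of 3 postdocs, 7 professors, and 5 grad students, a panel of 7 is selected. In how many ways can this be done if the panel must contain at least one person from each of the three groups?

Total 7-person selections from all 15: C(15,7) = 6435.
Selections missing a whole group: no postdocs → C(12,7) = 792; no professors → C(8,7) = 8; no grad students → C(10,7) = 120.
Add back selections omitting two groups (i.e. drawn from a single group): C(3,7) + C(7,7) + C(5,7) = 1.
By inclusion–exclusion: 6435 − 920 + 1 = 5516.

5516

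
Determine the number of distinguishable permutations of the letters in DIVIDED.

The 7 letters of DIVIDED have repeats: D appearing 3 times and I appearing twice.
Dividing 7! = 5040 by 3!·2! = 12 for the repeated letters gives 420.

420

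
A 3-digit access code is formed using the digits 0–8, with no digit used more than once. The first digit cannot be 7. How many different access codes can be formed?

The first digit has 9−1 = 8 choices (anything except 7).
The remaining 2 digits are filled from the other 8 symbols without repetition: 8 × 7 = 56.
Total: 8 × 56 = 448.

448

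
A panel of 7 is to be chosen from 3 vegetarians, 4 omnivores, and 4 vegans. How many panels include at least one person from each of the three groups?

With no constraint there are C(11,7) = 330 possible selections.
Selections missing a whole group: no vegetarians → C(8,7) = 8; no omnivores → C(7,7) = 1; no vegans → C(7,7) = 1.
Add back selections omitting two groups (i.e. drawn from a single group): C(3,7) + C(4,7) + C(4,7) = 0.
By inclusion–exclusion: 330 − 10 + 0 = 320.

320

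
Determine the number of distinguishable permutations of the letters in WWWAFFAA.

The 8 letters of WWWAFFAA have repeats: A appearing 3 times, F appearing twice, and W appearing 3 times.
Dividing 8! = 40320 by 3!·3!·2! = 72 for the repeated letters gives 560.

560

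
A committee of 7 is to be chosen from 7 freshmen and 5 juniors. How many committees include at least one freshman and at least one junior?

791

With no constraint there are C(12,7) = 792 possible selections.
Subtract selections that omit an entire group: no freshmen → C(5,7) = 0; no juniors → C(7,7) = 1.
Both groups omitted at once is impossible, so 792 − 1 = 791.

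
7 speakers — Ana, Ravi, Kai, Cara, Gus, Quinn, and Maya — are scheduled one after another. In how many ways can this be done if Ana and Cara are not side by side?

There are 7! = 5040 arrangements in all. If Ana and Cara are adjacent, merging them into one block gives 2·(6)! = 1440 arrangements.
Complementary counting: 5040 − 1440 = 3600.

3600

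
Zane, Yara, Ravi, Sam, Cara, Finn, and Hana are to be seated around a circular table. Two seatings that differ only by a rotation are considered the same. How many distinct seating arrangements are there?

Fix one person's seat to break rotational symmetry; the remaining 6 people can be arranged in (6)! = 720 ways.

720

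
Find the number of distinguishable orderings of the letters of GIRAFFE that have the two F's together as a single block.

Treat the 2 copies of F as a single block. The multiset to arrange is then {FF, A, E, G, I, R}, 6 items in all.
All 6 items are distinct, so there are (6)! = 720 arrangements.

720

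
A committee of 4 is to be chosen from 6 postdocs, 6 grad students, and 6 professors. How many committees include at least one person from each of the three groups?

1620

Unrestricted: C(18,4) = 3060 ways to pick any 4 of the 18.
Subtract selections that omit an entire group: no postdocs → C(12,4) = 495; no grad students → C(12,4) = 495; no professors → C(12,4) = 495.
Add back selections omitting two groups (i.e. drawn from a single group): C(6,4) + C(6,4) + C(6,4) = 45.
By inclusion–exclusion: 3060 − 1485 + 45 = 1620.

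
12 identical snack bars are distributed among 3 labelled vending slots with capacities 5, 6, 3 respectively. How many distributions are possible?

6

Without the upper bounds there are C(14,2) = 91 ways to split 12 among 3 vending slots.
Subtract solutions that violate a single cap (substitute x_i' = x_i − (cap_i+1)): x_1 ≥ 6 gives C(8,2) = 28; x_2 ≥ 7 gives C(7,2) = 21; x_3 ≥ 4 gives C(10,2) = 45. Together 94.
Add back pairs where two caps are both exceeded: 0 + 6 + 3 = 9.
By inclusion–exclusion the count is 91 − 94 + 9 = 6.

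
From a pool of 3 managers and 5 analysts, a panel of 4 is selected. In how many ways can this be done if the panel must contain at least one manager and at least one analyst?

65

Unrestricted: C(8,4) = 70 ways to pick any 4 of the 8.
Selections missing a whole group: no managers → C(5,4) = 5; no analysts → C(3,4) = 0.
Both groups omitted at once is impossible, so 70 − 5 = 65.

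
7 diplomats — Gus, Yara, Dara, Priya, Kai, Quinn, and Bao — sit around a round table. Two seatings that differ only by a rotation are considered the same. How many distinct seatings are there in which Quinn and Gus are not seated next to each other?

Without the restriction there are (6)! = 720 seatings.
Seatings with Quinn beside Gus: treat them as a block with 2 internal orders, giving 2 × (5)! = 240.
Subtracting, 720 − 240 = 480.

480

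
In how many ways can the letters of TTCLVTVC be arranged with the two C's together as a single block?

420

Treat the 2 copies of C as a single block. The multiset to arrange is then {CC, L, T, T, T, V, V}, 7 items in all.
That gives (7)!/(3!·2!) = 420 arrangements.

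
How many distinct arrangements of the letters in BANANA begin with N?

Fix N in the first position and arrange the remaining 5 letters.
Those 5 letters have A appearing 3 times, giving (5)!/(3!) = 20.

20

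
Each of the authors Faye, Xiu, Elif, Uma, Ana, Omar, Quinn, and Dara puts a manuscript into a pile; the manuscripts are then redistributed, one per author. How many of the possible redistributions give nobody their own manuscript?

Count assignments avoiding every fixed point. For any j of the 8 authors fixed to their own manuscript, the other 8−j can be arranged in (8−j)! ways.
By inclusion–exclusion this is Σ_{j=0}^{8} (−1)^j C(8,j)·(8−j)!.
Computing: 40320 − 40320 + 20160 − 6720 + 1680 − 336 + 56 − 8 + 1 = 14833.

14833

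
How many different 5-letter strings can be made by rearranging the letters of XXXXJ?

XXXXJ has 5 letters with X appearing 4 times.
Dividing 5! = 120 by 4! = 24 for the repeated letters gives 5.

5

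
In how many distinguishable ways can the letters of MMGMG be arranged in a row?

10

The 5 letters of MMGMG have repeats: G appearing twice and M appearing 3 times.
The number of distinct arrangements is 5!/(3!·2!) = 120/12 = 10.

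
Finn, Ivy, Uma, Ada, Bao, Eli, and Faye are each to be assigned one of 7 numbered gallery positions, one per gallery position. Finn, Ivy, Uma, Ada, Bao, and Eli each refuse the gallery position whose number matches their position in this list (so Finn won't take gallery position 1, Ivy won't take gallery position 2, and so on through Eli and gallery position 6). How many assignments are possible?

Let Aᵢ (for 1 ≤ i ≤ 6) be the placements that put person i in their forbidden gallery position. Any j of these fix j positions, leaving (7−j)! ways to fill the rest, and there are C(6,j) ways to pick which j.
By inclusion–exclusion, the number of valid placements is Σ_{j=0}^{6} (−1)^j C(6,j)·(7−j)!.
Computing: 5040 − 4320 + 1800 − 480 + 90 − 12 + 1 = 2119.

2119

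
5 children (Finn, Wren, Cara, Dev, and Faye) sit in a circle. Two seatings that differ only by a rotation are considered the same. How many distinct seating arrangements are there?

24

Seat Finn anywhere (absorbing the rotational symmetry), then permute the other 4: (4)! = 24.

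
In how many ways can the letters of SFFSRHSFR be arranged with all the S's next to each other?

Treat the 3 copies of S as a single block. The multiset to arrange is then {SSS, F, F, F, H, R, R}, 7 items in all.
That gives (7)!/(3!·2!) = 420 arrangements.

420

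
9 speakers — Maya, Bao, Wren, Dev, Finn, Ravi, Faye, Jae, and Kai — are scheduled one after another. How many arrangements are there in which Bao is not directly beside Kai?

Of the 9! = 362880 arrangements, those with Bao and Kai adjacent number 2 × 8! = 80640 (treat the pair as a block with 2 internal orders).
Complementary counting: 362880 − 80640 = 282240.

282240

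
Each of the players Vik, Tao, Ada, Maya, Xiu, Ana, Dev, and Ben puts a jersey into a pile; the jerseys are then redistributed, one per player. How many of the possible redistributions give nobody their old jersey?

Count assignments avoiding every fixed point. For any j of the 8 players fixed to their old jersey, the other 8−j can be arranged in (8−j)! ways.
By inclusion–exclusion this is Σ_{j=0}^{8} (−1)^j C(8,j)·(8−j)!.
Computing: 40320 − 40320 + 20160 − 6720 + 1680 − 336 + 56 − 8 + 1 = 14833.

14833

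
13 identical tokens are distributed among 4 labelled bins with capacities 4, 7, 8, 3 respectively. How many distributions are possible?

Without the upper bounds there are C(16,3) = 560 ways to split 13 among 4 bins.
Subtract solutions that violate a single cap (substitute x_i' = x_i − (cap_i+1)): x_1 ≥ 5 gives C(11,3) = 165; x_2 ≥ 8 gives C(8,3) = 56; x_3 ≥ 9 gives C(7,3) = 35; x_4 ≥ 4 gives C(12,3) = 220. Together 476.
Add back pairs where two caps are both exceeded: 1 + 0 + 35 + 0 + 4 + 1 = 41.
By inclusion–exclusion the count is 560 − 476 + 41 = 125.

125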